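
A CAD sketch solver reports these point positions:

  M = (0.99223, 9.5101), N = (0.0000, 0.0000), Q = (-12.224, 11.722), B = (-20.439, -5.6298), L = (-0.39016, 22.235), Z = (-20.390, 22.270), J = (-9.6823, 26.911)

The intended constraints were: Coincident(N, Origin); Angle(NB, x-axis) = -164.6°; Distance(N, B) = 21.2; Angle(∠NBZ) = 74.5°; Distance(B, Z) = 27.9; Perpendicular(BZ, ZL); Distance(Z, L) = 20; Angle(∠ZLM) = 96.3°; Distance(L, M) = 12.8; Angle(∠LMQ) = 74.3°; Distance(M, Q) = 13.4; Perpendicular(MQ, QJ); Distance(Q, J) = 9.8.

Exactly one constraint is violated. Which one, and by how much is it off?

Distance(Q, J) = 9.8 — off by 5.60.

N = (0.00, 0.00) ✓; NB at -164.6° ✓; |NB| = 21.20 ✓; ∠NBZ = 74.50° ✓; |BZ| = 27.90 ✓; ∠(BZ, ZL) = 90.00° ✓; |ZL| = 20.00 ✓; ∠ZLM = 96.30° ✓; |LM| = 12.80 ✓; ∠LMQ = 74.30° ✓; |MQ| = 13.40 ✓; ∠(MQ, QJ) = 90.00° ✓; |QJ| = 15.40 ✗.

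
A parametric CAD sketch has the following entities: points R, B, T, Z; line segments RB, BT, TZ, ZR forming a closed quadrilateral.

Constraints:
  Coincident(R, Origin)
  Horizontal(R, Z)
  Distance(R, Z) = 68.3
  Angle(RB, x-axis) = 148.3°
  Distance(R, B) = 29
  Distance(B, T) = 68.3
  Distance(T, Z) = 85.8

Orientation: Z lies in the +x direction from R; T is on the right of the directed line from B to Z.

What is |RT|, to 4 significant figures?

49.23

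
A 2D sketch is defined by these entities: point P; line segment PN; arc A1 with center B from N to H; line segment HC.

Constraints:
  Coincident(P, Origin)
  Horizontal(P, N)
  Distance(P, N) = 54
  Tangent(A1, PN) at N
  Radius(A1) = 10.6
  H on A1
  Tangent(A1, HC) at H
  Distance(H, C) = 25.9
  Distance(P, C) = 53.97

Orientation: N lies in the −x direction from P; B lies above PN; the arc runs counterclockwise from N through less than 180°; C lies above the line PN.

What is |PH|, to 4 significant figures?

44.49

P is at the origin; P and N share the same y with |PN| = 54.0 and N on the −x side, so N = (-54.00, 0.000). A1 meets PN tangentially, so BN is at right angles to PN, so B = N + (0, 10.6) = (-54.00, 10.60). Since BH ⟂ HC (tangency), |BC| = √(10.6² + 25.9²) = 27.99 regardless of where H sits on A1. So C lies on both circle(P, 53.97) and circle(B, 27.99); the above-PN intersection is C = (-40.83, 35.29). H is the foot of the tangent from C: H = (-43.45, 9.526).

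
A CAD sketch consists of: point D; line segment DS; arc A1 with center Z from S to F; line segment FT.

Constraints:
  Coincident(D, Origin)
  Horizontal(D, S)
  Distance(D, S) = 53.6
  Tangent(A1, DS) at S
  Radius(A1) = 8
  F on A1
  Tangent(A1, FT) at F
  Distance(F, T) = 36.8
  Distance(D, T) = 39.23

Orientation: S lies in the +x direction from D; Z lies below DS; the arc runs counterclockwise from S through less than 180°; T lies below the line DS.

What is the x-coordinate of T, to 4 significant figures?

23.88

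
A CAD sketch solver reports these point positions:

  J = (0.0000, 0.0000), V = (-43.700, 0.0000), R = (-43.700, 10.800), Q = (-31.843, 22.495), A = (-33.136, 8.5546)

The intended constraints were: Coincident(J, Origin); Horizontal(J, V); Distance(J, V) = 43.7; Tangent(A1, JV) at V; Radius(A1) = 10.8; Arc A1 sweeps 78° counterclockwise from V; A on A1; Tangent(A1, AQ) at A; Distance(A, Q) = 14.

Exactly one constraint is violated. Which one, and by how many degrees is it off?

Tangent(A1, AQ) at A — off by 6.70°.

J = (0.00, 0.00) ✓; J.y = 0.00, V.y = 0.00 ✓; |JV| = 43.70 ✓; ∠(RV, VJ) = 90.00° ✓; |RV| = 10.80 ✓; bearing(R→A) − bearing(R→V) = 78.00° ✓; |RA| = 10.80 ✓; ∠(RA, AQ) = 83.30° ✗; |AQ| = 14.00 ✓.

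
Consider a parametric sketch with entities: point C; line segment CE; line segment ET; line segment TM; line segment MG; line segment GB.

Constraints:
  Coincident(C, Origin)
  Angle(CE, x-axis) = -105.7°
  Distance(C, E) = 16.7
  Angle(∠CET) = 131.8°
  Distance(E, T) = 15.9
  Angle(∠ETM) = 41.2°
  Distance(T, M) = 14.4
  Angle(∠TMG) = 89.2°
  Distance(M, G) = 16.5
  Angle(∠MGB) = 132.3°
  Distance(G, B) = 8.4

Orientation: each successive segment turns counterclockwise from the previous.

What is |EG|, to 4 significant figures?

6.416

C is at the origin; CE runs at -105.7° with length 16.7, so E = (-4.519, -16.08). ∠CET = 131.8° gives ET at -57.50° from the x-axis; with |ET| = 15.9, T = (4.024, -29.49). ∠ETM = 41.2° gives TM at 81.30° from the x-axis; with |TM| = 14.4, M = (6.202, -15.25). ∠TMG = 89.2° gives MG at 172.1° from the x-axis; with |MG| = 16.5, G = (-10.14, -12.98). Then |EG| = |G − E| = 6.416.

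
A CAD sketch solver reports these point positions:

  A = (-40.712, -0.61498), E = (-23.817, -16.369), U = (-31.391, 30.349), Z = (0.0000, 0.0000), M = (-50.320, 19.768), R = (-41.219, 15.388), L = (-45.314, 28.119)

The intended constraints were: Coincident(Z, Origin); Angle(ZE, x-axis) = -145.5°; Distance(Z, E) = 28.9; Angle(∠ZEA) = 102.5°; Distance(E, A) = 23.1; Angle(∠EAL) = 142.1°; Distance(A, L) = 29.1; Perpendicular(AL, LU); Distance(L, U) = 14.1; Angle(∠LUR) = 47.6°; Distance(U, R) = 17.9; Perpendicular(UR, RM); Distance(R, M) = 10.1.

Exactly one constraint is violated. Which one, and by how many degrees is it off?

Perpendicular(UR, RM) — off by 7.60°.

Z = (0.00, 0.00) ✓; ZE at -145.5° ✓; |ZE| = 28.90 ✓; ∠ZEA = 102.5° ✓; |EA| = 23.10 ✓; ∠EAL = 142.1° ✓; |AL| = 29.10 ✓; ∠(AL, LU) = 90.00° ✓; |LU| = 14.10 ✓; ∠LUR = 47.60° ✓; |UR| = 17.90 ✓; ∠(UR, RM) = 82.40° ✗; |RM| = 10.10 ✓.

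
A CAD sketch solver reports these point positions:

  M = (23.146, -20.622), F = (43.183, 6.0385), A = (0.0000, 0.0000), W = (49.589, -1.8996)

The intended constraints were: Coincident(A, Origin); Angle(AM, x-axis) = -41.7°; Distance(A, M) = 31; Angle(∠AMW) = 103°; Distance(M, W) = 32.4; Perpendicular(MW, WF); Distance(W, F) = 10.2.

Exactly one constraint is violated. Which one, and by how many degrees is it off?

Perpendicular(MW, WF) — off by 3.60°.

A = (0.00, 0.00) ✓; AM at -41.70° ✓; |AM| = 31.00 ✓; ∠AMW = 103.0° ✓; |MW| = 32.40 ✓; ∠(MW, WF) = 93.60° ✗; |WF| = 10.20 ✓.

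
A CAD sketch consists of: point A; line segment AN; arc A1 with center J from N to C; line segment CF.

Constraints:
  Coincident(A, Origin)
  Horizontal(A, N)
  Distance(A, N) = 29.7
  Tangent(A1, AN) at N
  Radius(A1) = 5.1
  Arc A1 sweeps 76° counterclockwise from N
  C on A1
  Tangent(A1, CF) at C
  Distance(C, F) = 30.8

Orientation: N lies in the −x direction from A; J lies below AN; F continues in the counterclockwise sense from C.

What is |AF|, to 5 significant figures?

53.959

On A1, N sits at bearing 90° from J; a 76° counterclockwise sweep puts C at bearing 166°, so C = J + 5.1·(cos 166°, sin 166°) = (-34.649, -3.8662). Since A1 is tangent to CF there, JC ⟂ CF, so CF runs along (−sin 166°, cos 166°); with |CF| = 30.8, F = (-42.100, -33.751). Then |AF| = |F − A| = 53.959.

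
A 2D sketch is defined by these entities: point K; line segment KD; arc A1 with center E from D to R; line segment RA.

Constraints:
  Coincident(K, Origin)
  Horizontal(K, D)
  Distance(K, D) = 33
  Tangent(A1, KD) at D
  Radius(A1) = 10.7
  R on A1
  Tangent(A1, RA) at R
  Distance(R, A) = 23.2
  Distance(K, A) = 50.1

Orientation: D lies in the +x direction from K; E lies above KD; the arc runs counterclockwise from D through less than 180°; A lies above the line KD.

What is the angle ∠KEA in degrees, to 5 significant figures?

111.64°

Checks: ∠(ED, DK) = 90.00° ✓; |ED| = 10.70 ✓; |ER| = 10.70 ✓; ∠(ER, RA) = 90.00° ✓; |RA| = 23.20 ✓; |KA| = 50.10 ✓.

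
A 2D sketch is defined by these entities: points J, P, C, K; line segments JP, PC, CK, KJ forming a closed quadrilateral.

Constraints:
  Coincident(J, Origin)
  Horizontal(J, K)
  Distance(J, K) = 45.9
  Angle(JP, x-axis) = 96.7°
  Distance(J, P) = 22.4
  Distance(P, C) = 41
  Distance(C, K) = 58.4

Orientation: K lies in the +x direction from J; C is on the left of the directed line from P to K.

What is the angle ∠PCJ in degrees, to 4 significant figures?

15.95°

Checks: J = (0.00, 0.00) ✓; |PC| = 41.00 ✓; |CK| = 58.40 ✓.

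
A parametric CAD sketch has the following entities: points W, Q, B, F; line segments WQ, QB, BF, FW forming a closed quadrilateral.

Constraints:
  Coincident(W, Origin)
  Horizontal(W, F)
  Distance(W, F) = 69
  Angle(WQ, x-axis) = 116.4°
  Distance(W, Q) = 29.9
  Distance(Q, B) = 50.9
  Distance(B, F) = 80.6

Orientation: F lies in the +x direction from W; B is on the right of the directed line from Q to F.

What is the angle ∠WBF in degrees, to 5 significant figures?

54.260°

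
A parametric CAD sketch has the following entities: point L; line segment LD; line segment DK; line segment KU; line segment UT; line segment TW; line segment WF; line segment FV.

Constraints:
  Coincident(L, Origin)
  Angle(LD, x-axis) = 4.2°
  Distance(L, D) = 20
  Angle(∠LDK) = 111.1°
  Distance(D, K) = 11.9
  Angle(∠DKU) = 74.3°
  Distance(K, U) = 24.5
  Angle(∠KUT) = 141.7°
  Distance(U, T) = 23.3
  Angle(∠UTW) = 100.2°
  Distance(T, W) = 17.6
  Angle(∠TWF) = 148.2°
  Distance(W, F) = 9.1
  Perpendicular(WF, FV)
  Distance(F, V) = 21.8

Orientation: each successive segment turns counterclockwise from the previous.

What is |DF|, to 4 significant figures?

32.86

L is at the origin; LD runs at 4.2° with length 20.0, so D = (19.95, 1.465). ∠LDK = 111.1° gives DK at 73.10° from the x-axis; with |DK| = 11.9, K = (23.41, 12.85). ∠DKU = 74.3° gives KU at 178.8° from the x-axis; with |KU| = 24.5, U = (-1.089, 13.36). ∠KUT = 141.7° gives UT at -142.9° from the x-axis; with |UT| = 23.3, T = (-19.67, -0.6908). ∠UTW = 100.2° gives TW at -63.10° from the x-axis; with |TW| = 17.6, W = (-11.71, -16.39). ∠TWF = 148.2° gives WF at -31.30° from the x-axis; with |WF| = 9.1, F = (-3.934, -21.11). Then |DF| = |F − D| = 32.86.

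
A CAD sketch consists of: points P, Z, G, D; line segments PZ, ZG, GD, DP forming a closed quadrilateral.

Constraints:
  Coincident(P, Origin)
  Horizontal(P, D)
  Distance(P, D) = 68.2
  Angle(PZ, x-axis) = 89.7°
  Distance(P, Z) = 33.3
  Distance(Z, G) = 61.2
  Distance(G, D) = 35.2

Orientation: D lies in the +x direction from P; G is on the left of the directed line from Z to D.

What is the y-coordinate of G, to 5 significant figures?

34.529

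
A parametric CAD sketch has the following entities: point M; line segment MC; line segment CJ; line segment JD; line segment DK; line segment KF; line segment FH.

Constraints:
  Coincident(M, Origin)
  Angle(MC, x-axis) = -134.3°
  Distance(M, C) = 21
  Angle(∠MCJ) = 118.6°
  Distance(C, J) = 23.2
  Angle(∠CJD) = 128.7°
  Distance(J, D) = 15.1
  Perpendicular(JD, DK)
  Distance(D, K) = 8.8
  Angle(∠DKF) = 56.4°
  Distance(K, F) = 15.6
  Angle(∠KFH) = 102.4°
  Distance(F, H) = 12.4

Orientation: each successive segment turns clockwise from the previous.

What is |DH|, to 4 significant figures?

14.22

M is at the origin; MC runs at -134.3° with length 21.0, so C = (-14.67, -15.03). ∠MCJ = 118.6° gives CJ at 164.3° from the x-axis; with |CJ| = 23.2, J = (-37.00, -8.752). ∠CJD = 128.7° gives JD at 113.0° from the x-axis; with |JD| = 15.1, D = (-42.90, 5.148). JD ⟂ DK, so DK runs at 23.00°; with |DK| = 8.8, K = (-34.80, 8.586). ∠DKF = 56.4° gives KF at -100.6° from the x-axis; with |KF| = 15.6, F = (-37.67, -6.747). ∠KFH = 102.4° gives FH at -178.2° from the x-axis; with |FH| = 12.4, H = (-50.06, -7.137). Then |DH| = |H − D| = 14.22.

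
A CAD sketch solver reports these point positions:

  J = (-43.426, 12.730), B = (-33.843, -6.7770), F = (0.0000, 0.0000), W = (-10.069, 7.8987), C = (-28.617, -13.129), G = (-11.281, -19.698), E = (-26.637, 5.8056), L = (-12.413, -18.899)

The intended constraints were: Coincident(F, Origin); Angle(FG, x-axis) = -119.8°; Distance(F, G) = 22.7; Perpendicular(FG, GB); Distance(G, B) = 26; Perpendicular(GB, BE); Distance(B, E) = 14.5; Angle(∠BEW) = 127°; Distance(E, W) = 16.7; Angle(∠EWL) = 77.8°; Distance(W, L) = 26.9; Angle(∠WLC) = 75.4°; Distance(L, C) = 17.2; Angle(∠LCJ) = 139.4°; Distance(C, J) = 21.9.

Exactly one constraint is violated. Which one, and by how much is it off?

Distance(C, J) = 21.9 — off by 7.90.

F = (0.00, 0.00) ✓; FG at -119.8° ✓; |FG| = 22.70 ✓; ∠(FG, GB) = 90.00° ✓; |GB| = 26.00 ✓; ∠(GB, BE) = 90.00° ✓; |BE| = 14.50 ✓; ∠BEW = 127.0° ✓; |EW| = 16.70 ✓; ∠EWL = 77.80° ✓; |WL| = 26.90 ✓; ∠WLC = 75.40° ✓; |LC| = 17.20 ✓; ∠LCJ = 139.4° ✓; |CJ| = 29.80 ✗.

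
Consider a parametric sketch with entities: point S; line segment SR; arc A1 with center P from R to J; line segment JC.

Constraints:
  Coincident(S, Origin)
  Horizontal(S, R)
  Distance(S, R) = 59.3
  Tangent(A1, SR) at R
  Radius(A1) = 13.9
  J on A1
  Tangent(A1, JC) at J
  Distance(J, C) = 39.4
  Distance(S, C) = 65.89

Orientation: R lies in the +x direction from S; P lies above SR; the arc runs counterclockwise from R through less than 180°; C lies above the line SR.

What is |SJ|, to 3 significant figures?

73.1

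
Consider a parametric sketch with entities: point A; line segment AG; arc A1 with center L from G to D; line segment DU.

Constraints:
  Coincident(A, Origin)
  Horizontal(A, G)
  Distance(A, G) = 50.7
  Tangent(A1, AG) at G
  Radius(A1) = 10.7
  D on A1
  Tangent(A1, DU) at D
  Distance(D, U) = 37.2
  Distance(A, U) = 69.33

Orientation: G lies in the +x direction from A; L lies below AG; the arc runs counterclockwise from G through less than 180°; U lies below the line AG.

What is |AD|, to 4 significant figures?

42.36

A is at the origin; A and G share the same y with |AG| = 50.7 and G on the +x side, so G = (50.70, 0.000). A1 meets AG tangentially, so LG is at right angles to AG, so L = G + (0, -10.7) = (50.70, -10.70). Since LD ⟂ DU (tangency), |LU| = √(10.7² + 37.2²) = 38.71 regardless of where D sits on A1. So U lies on both circle(A, 69.33) and circle(L, 38.71); the below-AG intersection is U = (48.69, -49.36). D is the foot of the tangent from U: D = (40.28, -13.12).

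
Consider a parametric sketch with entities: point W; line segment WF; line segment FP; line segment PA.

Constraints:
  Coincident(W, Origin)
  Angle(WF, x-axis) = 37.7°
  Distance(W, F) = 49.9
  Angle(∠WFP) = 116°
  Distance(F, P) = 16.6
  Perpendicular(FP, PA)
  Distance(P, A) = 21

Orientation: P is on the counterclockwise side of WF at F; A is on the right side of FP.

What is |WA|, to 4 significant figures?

76.27

∠WFP = 116.0°, so FP runs at 37.7° + (180° − 116.0°) = 101.7° from the x-axis; with |FP| = 16.6, P = F + 16.6·(cos 101.7°, sin 101.7°) = (36.12, 46.77). FP is perpendicular to PA; with |PA| = 21.0 on the right of FP, A = P + 21.0·(0.9792, 0.2028) = (56.68, 51.03). Then |WA| = |A − W| = 76.27.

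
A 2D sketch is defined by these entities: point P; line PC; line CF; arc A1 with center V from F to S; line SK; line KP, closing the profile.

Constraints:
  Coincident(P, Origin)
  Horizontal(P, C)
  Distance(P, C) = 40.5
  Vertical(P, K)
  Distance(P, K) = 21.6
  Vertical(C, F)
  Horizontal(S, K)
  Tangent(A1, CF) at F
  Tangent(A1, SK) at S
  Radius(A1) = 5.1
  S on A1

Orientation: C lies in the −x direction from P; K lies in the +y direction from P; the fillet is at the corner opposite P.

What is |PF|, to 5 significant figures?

43.732

P is at the origin; PC is horizontal with |PC| = 40.5 and C on the −x side, so C = (-40.500, 0.0000). PK is vertical with |PK| = 21.6 and K on the +y side, so K = (0.0000, 21.600). The virtual corner opposite P is at (-40.500, 21.600). The tangent condition forces VF to be normal to CF and A1 meets SK tangentially, so VS is at right angles to SK, with radius 5.1, so the center V sits 5.1 in from both sides at V = (-35.400, 16.500). That places the tangent points at F = (-40.500, 16.500) on CF and S = (-35.400, 21.600) on SK. Then |PF| = |F − P| = 43.732.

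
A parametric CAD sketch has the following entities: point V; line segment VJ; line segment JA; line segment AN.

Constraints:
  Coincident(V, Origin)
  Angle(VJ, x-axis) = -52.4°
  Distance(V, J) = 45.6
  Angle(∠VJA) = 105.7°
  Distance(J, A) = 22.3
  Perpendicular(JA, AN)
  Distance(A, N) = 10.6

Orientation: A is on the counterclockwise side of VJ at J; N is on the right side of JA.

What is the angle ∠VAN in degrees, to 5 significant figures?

141.72°

V is at the origin; VJ runs at -52.4° with length 45.6, so J = 45.6·(cos -52.4°, sin -52.4°) = (27.823, -36.128). ∠VJA = 105.7°, so JA runs at -52.4° + (180° − 105.7°) = 21.900° from the x-axis; with |JA| = 22.3, A = J + 22.3·(cos 21.900°, sin 21.900°) = (48.513, -27.811). JA ⟂ AN; with |AN| = 10.6 on the right of JA, N = A + 10.6·(0.37299, -0.92784) = (52.467, -37.646). Then cos ∠VAN = AV·AN / (|AV||AN|), giving 141.72°.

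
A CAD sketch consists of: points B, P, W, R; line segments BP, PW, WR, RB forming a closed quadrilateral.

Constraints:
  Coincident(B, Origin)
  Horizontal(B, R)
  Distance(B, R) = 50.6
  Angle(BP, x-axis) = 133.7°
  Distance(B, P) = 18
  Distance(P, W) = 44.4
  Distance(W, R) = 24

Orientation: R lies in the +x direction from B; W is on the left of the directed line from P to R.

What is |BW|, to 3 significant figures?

35.3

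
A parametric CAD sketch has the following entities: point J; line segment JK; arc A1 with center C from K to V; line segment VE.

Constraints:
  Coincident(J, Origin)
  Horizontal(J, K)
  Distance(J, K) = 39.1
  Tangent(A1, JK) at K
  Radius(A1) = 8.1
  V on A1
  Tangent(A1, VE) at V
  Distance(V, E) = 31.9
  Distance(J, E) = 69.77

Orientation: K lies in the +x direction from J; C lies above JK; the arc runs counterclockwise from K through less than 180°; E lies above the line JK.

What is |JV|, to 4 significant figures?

46.25

J is at the origin; JK is horizontal with |JK| = 39.1 and K on the +x side, so K = (39.10, 0.000). A1 meets JK tangentially, so CK is at right angles to JK, so C = K + (0, 8.1) = (39.10, 8.100). Since CV ⟂ VE (tangency), |CE| = √(8.1² + 31.9²) = 32.91 regardless of where V sits on A1. So E lies on both circle(J, 69.77) and circle(C, 32.91); the above-JK intersection is E = (62.26, 31.48). V is the foot of the tangent from E: V = (46.08, 3.991).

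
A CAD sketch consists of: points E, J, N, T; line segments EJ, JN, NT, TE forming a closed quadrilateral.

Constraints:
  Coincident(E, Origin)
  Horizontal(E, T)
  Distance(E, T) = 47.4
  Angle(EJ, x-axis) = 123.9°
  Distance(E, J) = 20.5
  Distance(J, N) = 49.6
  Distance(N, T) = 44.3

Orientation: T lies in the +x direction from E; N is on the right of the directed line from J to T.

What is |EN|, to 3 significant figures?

29.3

E is at the origin; ET is horizontal with |ET| = 47.4 and T in +x, so T = (47.4, 0). EJ runs at 123.9° with |EJ| = 20.5, so J = (-11.4, 17.0). N is determined by |JN| = 49.6 and |NT| = 44.3 together: it lies at the intersection of circle(J, 49.6) and circle(T, 44.3). With |JT| = 61.2, the foot of the radical line on JT is 34.7 from J and the perpendicular offset is √(49.6² − 34.7²) = 35.5. Taking the right-of-JT solution: N = (12.0, -26.7).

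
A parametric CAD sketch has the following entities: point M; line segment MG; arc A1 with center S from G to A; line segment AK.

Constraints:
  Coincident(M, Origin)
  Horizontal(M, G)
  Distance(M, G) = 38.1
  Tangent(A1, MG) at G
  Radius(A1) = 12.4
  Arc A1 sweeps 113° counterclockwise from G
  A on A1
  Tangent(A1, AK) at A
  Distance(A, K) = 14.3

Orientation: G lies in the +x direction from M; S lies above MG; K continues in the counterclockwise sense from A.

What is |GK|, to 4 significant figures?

30.96

On A1, G sits at bearing -90° from S; a 113° counterclockwise sweep puts A at bearing 23°, so A = S + 12.4·(cos 23°, sin 23°) = (49.51, 17.25). A1 meets AK tangentially, so SA is at right angles to AK, so AK runs along (−sin 23°, cos 23°); with |AK| = 14.3, K = (43.93, 30.41). Then |GK| = |K − G| = 30.96.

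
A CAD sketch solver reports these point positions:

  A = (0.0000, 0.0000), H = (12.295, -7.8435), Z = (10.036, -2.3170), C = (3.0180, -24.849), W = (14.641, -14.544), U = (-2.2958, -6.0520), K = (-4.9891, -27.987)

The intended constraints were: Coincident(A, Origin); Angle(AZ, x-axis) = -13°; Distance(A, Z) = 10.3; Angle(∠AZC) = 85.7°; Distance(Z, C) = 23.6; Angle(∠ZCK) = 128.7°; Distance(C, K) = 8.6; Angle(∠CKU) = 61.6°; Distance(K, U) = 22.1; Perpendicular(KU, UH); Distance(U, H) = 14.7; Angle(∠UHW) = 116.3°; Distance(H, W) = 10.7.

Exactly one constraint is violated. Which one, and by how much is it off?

Distance(H, W) = 10.7 — off by 3.60.

A = (0.00, 0.00) ✓; AZ at -13.00° ✓; |AZ| = 10.30 ✓; ∠AZC = 85.70° ✓; |ZC| = 23.60 ✓; ∠ZCK = 128.7° ✓; |CK| = 8.600 ✓; ∠CKU = 61.60° ✓; |KU| = 22.10 ✓; ∠(KU, UH) = 90.00° ✓; |UH| = 14.70 ✓; ∠UHW = 116.3° ✓; |HW| = 7.099 ✗.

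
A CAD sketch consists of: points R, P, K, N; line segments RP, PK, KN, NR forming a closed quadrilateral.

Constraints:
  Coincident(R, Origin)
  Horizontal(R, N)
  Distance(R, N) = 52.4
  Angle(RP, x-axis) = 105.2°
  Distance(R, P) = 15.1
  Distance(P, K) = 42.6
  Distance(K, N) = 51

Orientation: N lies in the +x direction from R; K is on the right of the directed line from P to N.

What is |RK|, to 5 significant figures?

27.514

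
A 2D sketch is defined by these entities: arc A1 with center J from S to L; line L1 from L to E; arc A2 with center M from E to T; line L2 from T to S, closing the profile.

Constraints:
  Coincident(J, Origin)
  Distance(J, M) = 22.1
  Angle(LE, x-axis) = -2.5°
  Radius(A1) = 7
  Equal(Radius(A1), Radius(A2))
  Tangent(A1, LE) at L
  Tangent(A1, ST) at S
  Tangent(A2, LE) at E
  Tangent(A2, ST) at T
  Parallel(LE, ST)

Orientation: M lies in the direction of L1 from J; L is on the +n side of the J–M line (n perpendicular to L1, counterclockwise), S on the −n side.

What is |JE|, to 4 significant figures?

23.18

The slot axis is L1's direction at -2.5°, so u = (cos -2.5°, sin -2.5°) = (0.9990, -0.04362) and n = (−sin -2.5°, cos -2.5°) = (0.04362, 0.9990). J is at the origin and M lies 22.1 along u from J, so M = 22.1·u = (22.08, -0.9640). Tangency of A1 to both parallel lines with radius 7.0 puts L and S at J ± 7.0·n: L = (0.3053, 6.993), S = (-0.3053, -6.993). Equal radii place E and T the same way about M: E = M + 7.0·n = (22.38, 6.029), T = M − 7.0·n = (21.77, -7.957). Then |JE| = |E − J| = 23.18.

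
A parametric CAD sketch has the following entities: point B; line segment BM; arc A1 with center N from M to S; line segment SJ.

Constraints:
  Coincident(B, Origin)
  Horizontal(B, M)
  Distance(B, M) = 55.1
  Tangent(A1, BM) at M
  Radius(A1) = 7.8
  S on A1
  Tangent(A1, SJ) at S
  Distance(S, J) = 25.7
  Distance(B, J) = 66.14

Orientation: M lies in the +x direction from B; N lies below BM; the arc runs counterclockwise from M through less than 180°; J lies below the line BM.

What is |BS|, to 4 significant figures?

48.87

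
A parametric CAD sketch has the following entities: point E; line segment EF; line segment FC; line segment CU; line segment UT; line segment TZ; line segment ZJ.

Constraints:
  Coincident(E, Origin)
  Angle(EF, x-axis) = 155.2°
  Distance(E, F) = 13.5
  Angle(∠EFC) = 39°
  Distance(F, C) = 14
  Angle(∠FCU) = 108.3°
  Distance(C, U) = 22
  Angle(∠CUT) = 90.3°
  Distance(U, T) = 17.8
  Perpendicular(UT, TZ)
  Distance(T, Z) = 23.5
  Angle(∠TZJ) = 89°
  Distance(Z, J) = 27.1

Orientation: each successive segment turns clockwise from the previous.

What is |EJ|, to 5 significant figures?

17.172

E is at the origin; EF runs at 155.2° with length 13.5, so F = (-12.255, 5.6626). ∠EFC = 39.0° gives FC at 14.200° from the x-axis; with |FC| = 14.0, C = (1.3172, 9.0969). ∠FCU = 108.3° gives CU at -57.500° from the x-axis; with |CU| = 22.0, U = (13.138, -9.4577). ∠CUT = 90.3° gives UT at -147.20° from the x-axis; with |UT| = 17.8, T = (-1.8243, -19.100). The perpendicularity gives TZ at right angles to UT, so TZ runs at 122.80°; with |TZ| = 23.5, Z = (-14.554, 0.65320). ∠TZJ = 89.0° gives ZJ at 31.800° from the x-axis; with |ZJ| = 27.1, J = (8.4777, 14.934). Then |EJ| = |J − E| = 17.172.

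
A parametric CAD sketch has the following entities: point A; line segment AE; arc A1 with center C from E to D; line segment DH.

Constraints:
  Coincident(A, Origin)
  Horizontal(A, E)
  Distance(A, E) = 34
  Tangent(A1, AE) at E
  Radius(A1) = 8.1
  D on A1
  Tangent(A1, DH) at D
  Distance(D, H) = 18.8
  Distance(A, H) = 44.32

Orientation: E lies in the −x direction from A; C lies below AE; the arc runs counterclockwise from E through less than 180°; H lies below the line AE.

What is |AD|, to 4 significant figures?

42.95

A is at the origin; AE is horizontal with |AE| = 34.0 and E on the −x side, so E = (-34.00, 0.000). The tangent condition forces CE to be normal to AE, so C = E + (0, -8.1) = (-34.00, -8.100). Since CD ⟂ DH (tangency), |CH| = √(8.1² + 18.8²) = 20.47 regardless of where D sits on A1. So H lies on both circle(A, 44.32) and circle(C, 20.47); the below-AE intersection is H = (-33.88, -28.57). D is the foot of the tangent from H: D = (-41.42, -11.35).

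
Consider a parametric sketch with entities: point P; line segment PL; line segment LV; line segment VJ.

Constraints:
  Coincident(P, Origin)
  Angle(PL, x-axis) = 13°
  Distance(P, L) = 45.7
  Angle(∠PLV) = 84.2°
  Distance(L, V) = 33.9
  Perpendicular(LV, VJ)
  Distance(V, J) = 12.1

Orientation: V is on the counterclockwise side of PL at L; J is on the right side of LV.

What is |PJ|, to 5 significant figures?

64.585

P is at the origin; PL runs at 13.0° with length 45.7, so L = 45.7·(cos 13.0°, sin 13.0°) = (44.529, 10.280). ∠PLV = 84.2°, so LV runs at 13.0° + (180° − 84.2°) = 108.80° from the x-axis; with |LV| = 33.9, V = L + 33.9·(cos 108.80°, sin 108.80°) = (33.604, 42.372). LV ⟂ VJ; with |VJ| = 12.1 on the right of LV, J = V + 12.1·(0.94665, 0.32227) = (45.058, 46.271). Then |PJ| = |J − P| = 64.585.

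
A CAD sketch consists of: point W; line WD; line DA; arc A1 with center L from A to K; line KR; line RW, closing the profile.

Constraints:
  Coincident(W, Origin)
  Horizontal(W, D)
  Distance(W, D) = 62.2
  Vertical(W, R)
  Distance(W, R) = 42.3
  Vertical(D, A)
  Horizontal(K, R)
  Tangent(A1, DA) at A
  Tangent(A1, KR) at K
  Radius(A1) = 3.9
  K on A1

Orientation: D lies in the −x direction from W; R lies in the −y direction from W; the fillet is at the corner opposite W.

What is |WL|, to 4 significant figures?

69.81

W is at the origin; W and D share the same y with |WD| = 62.2 and D on the −x side, so D = (-62.20, 0.000). WR is vertical with |WR| = 42.3 and R on the −y side, so R = (0.000, -42.30). The virtual corner opposite W is at (-62.20, -42.30). Tangency of A1 to DA means the radius LA is perpendicular to DA and A1 meets KR tangentially, so LK is at right angles to KR, with radius 3.9, so the center L sits 3.9 in from both sides at L = (-58.30, -38.40). Then |WL| = |L − W| = 69.81.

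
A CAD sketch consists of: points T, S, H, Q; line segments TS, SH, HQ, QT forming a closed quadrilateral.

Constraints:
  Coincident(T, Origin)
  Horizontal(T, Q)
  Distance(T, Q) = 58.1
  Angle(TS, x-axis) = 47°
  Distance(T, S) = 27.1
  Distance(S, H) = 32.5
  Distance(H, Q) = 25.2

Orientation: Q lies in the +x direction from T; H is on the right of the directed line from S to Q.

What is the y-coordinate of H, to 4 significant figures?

-8.524

T is at the origin; T and Q share the same y with |TQ| = 58.1 and Q in +x, so Q = (58.1, 0). TS runs at 47.0° with |TS| = 27.1, so S = (18.48, 19.82). H is determined by |SH| = 32.5 and |HQ| = 25.2 together: it lies at the intersection of circle(S, 32.5) and circle(Q, 25.2). With |SQ| = 44.30, the foot of the radical line on SQ is 26.90 from S and the perpendicular offset is √(32.5² − 26.90²) = 18.23. Taking the right-of-SQ solution: H = (34.39, -8.524).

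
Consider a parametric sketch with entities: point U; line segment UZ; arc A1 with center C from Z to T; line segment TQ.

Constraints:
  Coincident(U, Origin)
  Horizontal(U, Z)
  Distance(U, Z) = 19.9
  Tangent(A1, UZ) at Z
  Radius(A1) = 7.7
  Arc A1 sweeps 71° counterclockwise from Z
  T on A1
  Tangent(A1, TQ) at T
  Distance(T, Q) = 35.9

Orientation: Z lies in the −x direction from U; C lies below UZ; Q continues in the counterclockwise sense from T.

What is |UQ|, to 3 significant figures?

55.2

U is at the origin; U and Z share the same y with |UZ| = 19.9 and Z on the −x side, so Z = (-19.9, 0.00). The tangent condition forces CZ to be normal to UZ, so C = Z + (0, -7.7) = (-19.9, -7.70). On A1, Z sits at bearing 90° from C; a 71° counterclockwise sweep puts T at bearing 161°, so T = C + 7.7·(cos 161°, sin 161°) = (-27.2, -5.19). A1 meets TQ tangentially, so CT is at right angles to TQ, so TQ runs along (−sin 161°, cos 161°); with |TQ| = 35.9, Q = (-38.9, -39.1). Then |UQ| = |Q − U| = 55.2.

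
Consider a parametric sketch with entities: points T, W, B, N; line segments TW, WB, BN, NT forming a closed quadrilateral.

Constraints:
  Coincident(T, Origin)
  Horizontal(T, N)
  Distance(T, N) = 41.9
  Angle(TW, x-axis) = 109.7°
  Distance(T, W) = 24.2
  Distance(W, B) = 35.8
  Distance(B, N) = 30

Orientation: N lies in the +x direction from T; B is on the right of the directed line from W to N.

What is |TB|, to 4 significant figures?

14.12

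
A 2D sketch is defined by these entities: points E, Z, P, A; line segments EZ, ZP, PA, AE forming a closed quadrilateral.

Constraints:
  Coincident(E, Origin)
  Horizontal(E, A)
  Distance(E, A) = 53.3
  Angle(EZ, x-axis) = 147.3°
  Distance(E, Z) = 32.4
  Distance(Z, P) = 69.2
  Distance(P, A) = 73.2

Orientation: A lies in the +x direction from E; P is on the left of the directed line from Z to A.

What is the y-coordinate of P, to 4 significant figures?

66.15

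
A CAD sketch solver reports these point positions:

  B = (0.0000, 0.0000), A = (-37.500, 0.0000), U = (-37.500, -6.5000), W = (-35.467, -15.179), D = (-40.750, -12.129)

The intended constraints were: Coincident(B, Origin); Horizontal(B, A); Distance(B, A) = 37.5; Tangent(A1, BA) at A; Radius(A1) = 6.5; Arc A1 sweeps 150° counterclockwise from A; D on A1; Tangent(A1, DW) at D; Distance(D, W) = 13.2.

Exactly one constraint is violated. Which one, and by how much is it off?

Distance(D, W) = 13.2 — off by 7.10.

B = (0.00, 0.00) ✓; B.y = 0.00, A.y = 0.00 ✓; |BA| = 37.50 ✓; ∠(UA, AB) = 90.00° ✓; |UA| = 6.500 ✓; bearing(U→D) − bearing(U→A) = 150.0° ✓; |UD| = 6.500 ✓; ∠(UD, DW) = 90.00° ✓; |DW| = 6.100 ✗.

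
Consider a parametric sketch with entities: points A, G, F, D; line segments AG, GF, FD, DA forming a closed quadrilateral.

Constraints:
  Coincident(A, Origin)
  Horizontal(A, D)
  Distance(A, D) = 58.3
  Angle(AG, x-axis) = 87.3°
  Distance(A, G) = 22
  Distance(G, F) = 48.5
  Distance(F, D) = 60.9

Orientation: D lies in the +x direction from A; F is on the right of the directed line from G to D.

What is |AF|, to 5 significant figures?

26.688

A is at the origin; AD is horizontal with |AD| = 58.3 and D in +x, so D = (58.3, 0). AG runs at 87.3° with |AG| = 22.0, so G = (1.0363, 21.976). F is determined by |GF| = 48.5 and |FD| = 60.9 together: it lies at the intersection of circle(G, 48.5) and circle(D, 60.9). With |GD| = 61.336, the foot of the radical line on GD is 19.609 from G and the perpendicular offset is √(48.5² − 19.609²) = 44.359. Taking the right-of-GD solution: F = (3.4507, -26.464).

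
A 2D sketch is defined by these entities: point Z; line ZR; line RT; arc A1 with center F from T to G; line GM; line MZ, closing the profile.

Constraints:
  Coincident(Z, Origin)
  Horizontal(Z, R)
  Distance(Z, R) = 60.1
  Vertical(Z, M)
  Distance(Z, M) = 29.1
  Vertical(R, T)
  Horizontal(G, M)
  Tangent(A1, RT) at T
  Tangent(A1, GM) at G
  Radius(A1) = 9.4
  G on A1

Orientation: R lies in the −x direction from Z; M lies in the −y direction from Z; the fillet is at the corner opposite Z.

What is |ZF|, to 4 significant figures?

54.39

Z is at the origin; Z and R share the same y with |ZR| = 60.1 and R on the −x side, so R = (-60.10, 0.000). ZM is vertical with |ZM| = 29.1 and M on the −y side, so M = (0.000, -29.10). The virtual corner opposite Z is at (-60.10, -29.10). Tangency of A1 to RT means the radius FT is perpendicular to RT and A1 meets GM tangentially, so FG is at right angles to GM, with radius 9.4, so the center F sits 9.4 in from both sides at F = (-50.70, -19.70). Then |ZF| = |F − Z| = 54.39.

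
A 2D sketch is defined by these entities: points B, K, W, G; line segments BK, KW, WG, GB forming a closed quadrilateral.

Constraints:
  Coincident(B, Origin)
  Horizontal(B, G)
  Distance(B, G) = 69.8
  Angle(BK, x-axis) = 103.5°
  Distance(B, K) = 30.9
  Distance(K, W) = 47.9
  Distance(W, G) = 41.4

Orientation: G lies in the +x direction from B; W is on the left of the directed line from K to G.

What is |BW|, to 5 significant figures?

50.212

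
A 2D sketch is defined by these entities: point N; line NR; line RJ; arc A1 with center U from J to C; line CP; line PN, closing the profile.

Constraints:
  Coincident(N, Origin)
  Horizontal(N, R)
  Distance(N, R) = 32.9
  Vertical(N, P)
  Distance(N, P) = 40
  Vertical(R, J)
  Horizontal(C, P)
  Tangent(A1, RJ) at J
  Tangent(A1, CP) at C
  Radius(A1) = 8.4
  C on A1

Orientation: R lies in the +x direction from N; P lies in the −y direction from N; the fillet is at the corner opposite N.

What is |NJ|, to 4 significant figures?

45.62

N is at the origin; NR is horizontal with |NR| = 32.9 and R on the +x side, so R = (32.90, 0.000). N and P share the same x with |NP| = 40.0 and P on the −y side, so P = (0.000, -40.00). The virtual corner opposite N is at (32.90, -40.00). The tangent condition forces UJ to be normal to RJ and since A1 is tangent to CP there, UC ⟂ CP, with radius 8.4, so the center U sits 8.4 in from both sides at U = (24.50, -31.60). That places the tangent points at J = (32.90, -31.60) on RJ and C = (24.50, -40.00) on CP. Then |NJ| = |J − N| = 45.62.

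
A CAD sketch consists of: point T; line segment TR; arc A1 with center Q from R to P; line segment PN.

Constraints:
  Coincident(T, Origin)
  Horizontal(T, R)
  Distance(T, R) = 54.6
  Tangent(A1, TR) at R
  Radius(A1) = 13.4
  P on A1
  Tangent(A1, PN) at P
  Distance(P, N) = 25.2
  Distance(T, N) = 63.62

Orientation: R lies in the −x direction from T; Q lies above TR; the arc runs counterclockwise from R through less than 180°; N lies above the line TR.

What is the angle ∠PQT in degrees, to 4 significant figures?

29.29°

T is at the origin; T and R share the same y with |TR| = 54.6 and R on the −x side, so R = (-54.60, 0.000). A1 meets TR tangentially, so QR is at right angles to TR, so Q = R + (0, 13.4) = (-54.60, 13.40). Since QP ⟂ PN (tangency), |QN| = √(13.4² + 25.2²) = 28.54 regardless of where P sits on A1. So N lies on both circle(T, 63.62) and circle(Q, 28.54); the above-TR intersection is N = (-48.42, 41.26). P is the foot of the tangent from N: P = (-41.69, 16.98).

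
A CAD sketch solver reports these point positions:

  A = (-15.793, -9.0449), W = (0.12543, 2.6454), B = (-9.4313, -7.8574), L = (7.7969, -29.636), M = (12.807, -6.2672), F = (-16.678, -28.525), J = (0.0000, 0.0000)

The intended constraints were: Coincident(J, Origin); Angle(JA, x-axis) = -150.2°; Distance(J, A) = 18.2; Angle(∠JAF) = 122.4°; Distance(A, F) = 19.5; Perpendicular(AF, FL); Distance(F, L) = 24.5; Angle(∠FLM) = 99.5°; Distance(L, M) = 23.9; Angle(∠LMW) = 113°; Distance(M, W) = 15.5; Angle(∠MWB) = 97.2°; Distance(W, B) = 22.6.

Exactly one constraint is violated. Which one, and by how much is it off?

Distance(W, B) = 22.6 — off by 8.40.

J = (0.00, 0.00) ✓; JA at -150.2° ✓; |JA| = 18.20 ✓; ∠JAF = 122.4° ✓; |AF| = 19.50 ✓; ∠(AF, FL) = 90.00° ✓; |FL| = 24.50 ✓; ∠FLM = 99.50° ✓; |LM| = 23.90 ✓; ∠LMW = 113.0° ✓; |MW| = 15.50 ✓; ∠MWB = 97.20° ✓; |WB| = 14.20 ✗.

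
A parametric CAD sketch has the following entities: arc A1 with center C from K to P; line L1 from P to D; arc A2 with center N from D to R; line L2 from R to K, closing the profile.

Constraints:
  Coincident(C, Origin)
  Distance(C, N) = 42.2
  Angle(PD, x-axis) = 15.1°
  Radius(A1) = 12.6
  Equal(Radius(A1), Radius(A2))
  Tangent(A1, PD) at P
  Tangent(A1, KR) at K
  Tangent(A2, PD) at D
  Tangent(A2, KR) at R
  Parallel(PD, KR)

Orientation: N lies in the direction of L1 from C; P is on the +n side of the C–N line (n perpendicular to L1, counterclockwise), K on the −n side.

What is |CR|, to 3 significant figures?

44.0

Tangency of A1 to both parallel lines with radius 12.6 puts P and K at C ± 12.6·n: P = (-3.28, 12.2), K = (3.28, -12.2). Equal radii place D and R the same way about N: D = N + 12.6·n = (37.5, 23.2), R = N − 12.6·n = (44.0, -1.17). Then |CR| = |R − C| = 44.0.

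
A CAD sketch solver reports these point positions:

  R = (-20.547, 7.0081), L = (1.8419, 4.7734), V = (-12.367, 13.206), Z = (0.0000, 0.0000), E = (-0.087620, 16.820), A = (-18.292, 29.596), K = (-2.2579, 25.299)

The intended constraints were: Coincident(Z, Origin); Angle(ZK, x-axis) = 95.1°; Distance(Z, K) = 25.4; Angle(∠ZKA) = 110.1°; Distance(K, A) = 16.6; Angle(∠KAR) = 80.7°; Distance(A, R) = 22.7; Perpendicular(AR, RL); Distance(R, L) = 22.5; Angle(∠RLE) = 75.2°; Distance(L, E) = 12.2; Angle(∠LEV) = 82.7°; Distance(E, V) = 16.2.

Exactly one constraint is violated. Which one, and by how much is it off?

Distance(E, V) = 16.2 — off by 3.40.

Z = (0.00, 0.00) ✓; ZK at 95.10° ✓; |ZK| = 25.40 ✓; ∠ZKA = 110.1° ✓; |KA| = 16.60 ✓; ∠KAR = 80.70° ✓; |AR| = 22.70 ✓; ∠(AR, RL) = 90.00° ✓; |RL| = 22.50 ✓; ∠RLE = 75.20° ✓; |LE| = 12.20 ✓; ∠LEV = 82.70° ✓; |EV| = 12.80 ✗.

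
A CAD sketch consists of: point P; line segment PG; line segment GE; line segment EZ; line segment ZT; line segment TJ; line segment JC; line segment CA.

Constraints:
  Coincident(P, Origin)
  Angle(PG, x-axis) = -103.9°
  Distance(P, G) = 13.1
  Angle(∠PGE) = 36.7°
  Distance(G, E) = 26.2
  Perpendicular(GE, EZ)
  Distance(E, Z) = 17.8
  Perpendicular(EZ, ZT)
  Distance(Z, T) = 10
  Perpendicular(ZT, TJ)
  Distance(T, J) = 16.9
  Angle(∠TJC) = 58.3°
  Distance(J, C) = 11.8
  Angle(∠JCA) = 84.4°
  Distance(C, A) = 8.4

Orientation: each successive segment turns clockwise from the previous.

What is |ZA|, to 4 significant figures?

6.454

P is at the origin; PG runs at -103.9° with length 13.1, so G = (-3.147, -12.72). ∠PGE = 36.7° gives GE at 112.8° from the x-axis; with |GE| = 26.2, E = (-13.30, 11.44). The perpendicularity gives EZ at right angles to GE, so EZ runs at 22.80°; with |EZ| = 17.8, Z = (3.109, 18.33). EZ ⟂ ZT, so ZT runs at -67.20°; with |ZT| = 10.0, T = (6.984, 9.116). The perpendicularity gives TJ at right angles to ZT, so TJ runs at -157.2°; with |TJ| = 16.9, J = (-8.595, 2.567). ∠TJC = 58.3° gives JC at 81.10° from the x-axis; with |JC| = 11.8, C = (-6.769, 14.22). ∠JCA = 84.4° gives CA at -14.50° from the x-axis; with |CA| = 8.4, A = (1.363, 12.12). Then |ZA| = |A − Z| = 6.454.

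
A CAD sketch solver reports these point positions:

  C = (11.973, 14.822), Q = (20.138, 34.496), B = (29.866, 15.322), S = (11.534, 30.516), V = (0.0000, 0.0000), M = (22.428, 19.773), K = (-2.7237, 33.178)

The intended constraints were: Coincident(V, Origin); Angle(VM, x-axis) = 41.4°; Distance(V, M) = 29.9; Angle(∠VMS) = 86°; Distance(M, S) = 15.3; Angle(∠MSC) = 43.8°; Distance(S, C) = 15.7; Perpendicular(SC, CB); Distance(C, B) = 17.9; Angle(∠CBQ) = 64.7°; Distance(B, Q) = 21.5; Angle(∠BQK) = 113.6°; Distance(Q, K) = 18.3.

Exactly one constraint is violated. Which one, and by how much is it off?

Distance(Q, K) = 18.3 — off by 4.60.

V = (0.00, 0.00) ✓; VM at 41.40° ✓; |VM| = 29.90 ✓; ∠VMS = 86.00° ✓; |MS| = 15.30 ✓; ∠MSC = 43.80° ✓; |SC| = 15.70 ✓; ∠(SC, CB) = 90.00° ✓; |CB| = 17.90 ✓; ∠CBQ = 64.70° ✓; |BQ| = 21.50 ✓; ∠BQK = 113.6° ✓; |QK| = 22.90 ✗.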